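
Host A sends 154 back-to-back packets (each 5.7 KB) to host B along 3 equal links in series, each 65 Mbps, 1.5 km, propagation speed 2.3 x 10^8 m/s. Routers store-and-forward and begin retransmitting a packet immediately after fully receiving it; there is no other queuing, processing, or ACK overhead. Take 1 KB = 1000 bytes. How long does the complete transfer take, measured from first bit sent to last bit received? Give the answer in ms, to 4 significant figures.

109.5 ms

Per-hop transmission t_tx = L/R = 45600/65000000 = 0.701538 ms.
Per-hop propagation t_prop = 1500/2.3e+08 = 0.00652174 ms.
Pipeline fill: first packet needs 3·t_tx to clear all hops; remaining 153 packets each add one t_tx.
Total = (3+154-1)·t_tx + 3·t_prop = 156·0.701538 + 3·0.00652174 = 109.5 ms.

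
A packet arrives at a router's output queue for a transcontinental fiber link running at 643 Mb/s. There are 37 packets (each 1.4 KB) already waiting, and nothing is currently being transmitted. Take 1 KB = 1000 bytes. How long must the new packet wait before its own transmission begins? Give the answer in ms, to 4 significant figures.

0.6445 ms

Each queued packet: L/R = 11200/643000000 = 0.0174184 ms.
37 queued → 0.644479 ms.
Queuing delay = 0.6445 ms.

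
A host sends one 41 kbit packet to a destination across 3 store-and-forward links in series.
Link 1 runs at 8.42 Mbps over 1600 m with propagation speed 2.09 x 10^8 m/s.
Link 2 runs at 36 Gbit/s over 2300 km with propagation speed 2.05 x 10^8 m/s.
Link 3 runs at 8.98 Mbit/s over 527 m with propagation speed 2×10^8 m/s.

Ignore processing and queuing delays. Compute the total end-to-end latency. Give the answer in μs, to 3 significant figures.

20700 μs

L = 41000 bits.
Transmission delays (L/R per hop): 4869.36, 1.13889, 4565.7 μs; sum = 9436.2 μs.
Propagation delays (d/s per hop): 7.6555, 11219.5, 2.635 μs; sum = 11229.8 μs.
End-to-end = 20700 μs.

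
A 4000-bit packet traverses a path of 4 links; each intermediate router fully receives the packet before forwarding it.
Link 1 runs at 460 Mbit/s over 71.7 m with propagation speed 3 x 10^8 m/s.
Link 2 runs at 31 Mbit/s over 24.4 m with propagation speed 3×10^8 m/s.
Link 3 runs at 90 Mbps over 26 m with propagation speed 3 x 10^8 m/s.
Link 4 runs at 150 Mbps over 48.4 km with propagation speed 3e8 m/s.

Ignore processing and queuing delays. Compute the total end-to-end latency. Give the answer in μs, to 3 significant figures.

Transmission delays (L/R per hop): 8.69565, 129.032, 44.4444, 26.6667 μs; sum = 208.839 μs.
Propagation delays (d/s per hop): 0.239, 0.0813333, 0.0866667, 161.333 μs; sum = 161.74 μs.
End-to-end = 371 μs.

371 μs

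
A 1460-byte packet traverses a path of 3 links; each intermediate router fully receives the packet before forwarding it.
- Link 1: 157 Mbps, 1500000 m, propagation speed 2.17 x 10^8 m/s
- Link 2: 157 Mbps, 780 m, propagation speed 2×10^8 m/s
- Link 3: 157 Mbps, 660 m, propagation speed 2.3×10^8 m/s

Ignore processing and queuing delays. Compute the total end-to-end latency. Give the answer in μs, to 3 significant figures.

7140 μs

L = 1460 × 8 = 11680 bits.
Transmission delay per hop = L/R = 11680/157000000 = 74.3949 μs; 3 hops → 223.185 μs.
Propagation delays (d/s per hop): 6912.44, 3.9, 2.86957 μs; sum = 6919.21 μs.
End-to-end = 7140 μs.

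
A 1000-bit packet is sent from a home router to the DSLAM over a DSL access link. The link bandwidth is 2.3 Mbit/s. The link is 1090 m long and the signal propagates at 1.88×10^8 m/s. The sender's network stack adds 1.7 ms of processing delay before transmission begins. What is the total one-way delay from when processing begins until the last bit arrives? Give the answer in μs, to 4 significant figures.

2141 μs

Transmission delay = L/R = 1000 / 2300000 = 434.783 μs.
Propagation delay = d/s = 1090 m / 188000000 m/s = 5.79787 μs.
Plus processing delay 1.7 ms = 1700 μs.
Total = 2141 μs.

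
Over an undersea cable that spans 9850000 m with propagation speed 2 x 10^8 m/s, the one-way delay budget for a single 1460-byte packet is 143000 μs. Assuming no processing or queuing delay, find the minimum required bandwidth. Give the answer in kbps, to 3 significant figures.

125 kbps

L = 11680 bits.
Propagation delay = 9850000 / 200000000 = 49250 μs.
Transmission budget = 143000 − 49250 = 93750 μs.
R ≥ L / t_tx = 11680 bits / 0.09375 s = 125 kbps.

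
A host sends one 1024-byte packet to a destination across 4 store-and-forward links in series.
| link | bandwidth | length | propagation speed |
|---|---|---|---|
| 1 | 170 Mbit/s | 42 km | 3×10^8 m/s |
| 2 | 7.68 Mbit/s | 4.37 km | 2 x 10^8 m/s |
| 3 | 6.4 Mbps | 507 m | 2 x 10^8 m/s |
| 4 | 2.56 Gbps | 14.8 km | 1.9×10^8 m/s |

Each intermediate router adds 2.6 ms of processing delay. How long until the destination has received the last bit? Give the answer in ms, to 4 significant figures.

L = 1024 × 8 = 8192 bits.
Transmission delays (L/R per hop): 0.0481882, 1.06667, 1.28, 0.0032 ms; sum = 2.39805 ms.
Propagation delays (d/s per hop): 0.14, 0.02185, 0.002535, 0.0778947 ms; sum = 0.24228 ms.
Processing at 3 router(s): 3 × 2.6 ms = 7.8 ms.
End-to-end = 10.44 ms.

10.44 ms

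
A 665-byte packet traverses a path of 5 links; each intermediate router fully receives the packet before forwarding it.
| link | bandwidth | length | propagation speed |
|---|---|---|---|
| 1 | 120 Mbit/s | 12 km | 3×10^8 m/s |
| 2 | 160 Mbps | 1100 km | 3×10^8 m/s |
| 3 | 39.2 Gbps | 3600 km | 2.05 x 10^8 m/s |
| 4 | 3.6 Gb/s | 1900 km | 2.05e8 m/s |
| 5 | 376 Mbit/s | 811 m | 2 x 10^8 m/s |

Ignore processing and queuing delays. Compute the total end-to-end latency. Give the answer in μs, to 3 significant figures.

L = 665 × 8 = 5320 bits.
Transmission delays (L/R per hop): 44.3333, 33.25, 0.135714, 1.47778, 14.1489 μs; sum = 93.3458 μs.
Propagation delays (d/s per hop): 40, 3666.67, 17561, 9268.29, 4.055 μs; sum = 30540 μs.
End-to-end = 30600 μs.

30600 μs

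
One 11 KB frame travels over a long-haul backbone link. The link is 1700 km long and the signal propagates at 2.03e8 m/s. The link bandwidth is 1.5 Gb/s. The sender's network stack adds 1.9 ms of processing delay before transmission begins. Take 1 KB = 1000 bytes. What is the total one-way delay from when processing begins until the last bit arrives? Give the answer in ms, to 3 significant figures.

L = 88000 bits.
Transmission delay = L/R = 88000 / 1500000000 = 0.0586667 ms.
Propagation delay = d/s = 1700000 m / 2.03e+08 m/s = 8.37438 ms.
Plus processing delay 1.9 ms = 1.9 ms.
Total = 10.3 ms.

10.3 ms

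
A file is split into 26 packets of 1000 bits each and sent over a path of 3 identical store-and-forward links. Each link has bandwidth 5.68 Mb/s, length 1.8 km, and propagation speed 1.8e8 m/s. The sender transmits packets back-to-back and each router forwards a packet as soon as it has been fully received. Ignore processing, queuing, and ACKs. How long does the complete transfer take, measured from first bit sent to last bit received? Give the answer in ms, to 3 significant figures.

Per-hop transmission t_tx = L/R = 1000/5680000 = 0.176056 ms.
Per-hop propagation t_prop = 1800/180000000 = 0.01 ms.
Pipeline fill: first packet needs 3·t_tx to clear all hops; remaining 25 packets each add one t_tx.
Total = (3+26-1)·t_tx + 3·t_prop = 28·0.176056 + 3·0.01 = 4.96 ms.

4.96 ms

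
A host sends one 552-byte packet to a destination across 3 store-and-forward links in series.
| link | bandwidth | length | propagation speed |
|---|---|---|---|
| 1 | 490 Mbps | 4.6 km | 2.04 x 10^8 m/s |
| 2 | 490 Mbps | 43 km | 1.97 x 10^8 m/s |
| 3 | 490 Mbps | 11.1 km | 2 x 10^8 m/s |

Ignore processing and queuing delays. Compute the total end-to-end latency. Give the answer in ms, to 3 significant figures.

0.323 ms

L = 552 × 8 = 4416 bits.
Transmission delay per hop = L/R = 4416/490000000 = 0.00901224 ms; 3 hops → 0.0270367 ms.
Propagation delays (d/s per hop): 0.022549, 0.218274, 0.0555 ms; sum = 0.296323 ms.
End-to-end = 0.323 ms.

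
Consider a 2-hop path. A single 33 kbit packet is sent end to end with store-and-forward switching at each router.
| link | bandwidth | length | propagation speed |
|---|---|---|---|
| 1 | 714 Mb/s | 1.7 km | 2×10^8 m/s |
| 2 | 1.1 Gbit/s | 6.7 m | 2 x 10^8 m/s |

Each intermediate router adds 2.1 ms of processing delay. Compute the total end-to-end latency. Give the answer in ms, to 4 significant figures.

2.185 ms

L = 33000 bits.
Transmission delays (L/R per hop): 0.0462185, 0.03 ms; sum = 0.0762185 ms.
Propagation delays (d/s per hop): 0.0085, 3.35e-05 ms; sum = 0.0085335 ms.
Processing at 1 router(s): 1 × 2.1 ms = 2.1 ms.
End-to-end = 2.185 ms.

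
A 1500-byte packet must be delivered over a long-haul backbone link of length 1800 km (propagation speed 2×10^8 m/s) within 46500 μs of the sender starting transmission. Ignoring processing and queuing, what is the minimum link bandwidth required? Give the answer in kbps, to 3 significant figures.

L = 12000 bits.
Propagation delay = 1800000 / 200000000 = 9000 μs.
Transmission budget = 46500 − 9000 = 37500 μs.
R ≥ L / t_tx = 12000 bits / 0.0375 s = 320 kbps.

320 kbps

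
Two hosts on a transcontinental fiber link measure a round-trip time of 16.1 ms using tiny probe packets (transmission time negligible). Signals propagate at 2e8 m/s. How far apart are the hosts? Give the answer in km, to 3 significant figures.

One-way propagation = RTT/2 = 8.05 ms.
d = s × t = 200000000 × 0.00805 = 1610 km.

1610 km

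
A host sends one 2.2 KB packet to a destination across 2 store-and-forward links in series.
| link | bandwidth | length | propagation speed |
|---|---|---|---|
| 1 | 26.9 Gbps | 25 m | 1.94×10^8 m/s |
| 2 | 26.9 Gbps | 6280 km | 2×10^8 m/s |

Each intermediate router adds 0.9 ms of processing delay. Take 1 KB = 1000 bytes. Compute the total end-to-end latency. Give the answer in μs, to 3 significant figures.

L = 17600 bits.
Transmission delay per hop = L/R = 17600/26900000000 = 0.654275 μs; 2 hops → 1.30855 μs.
Propagation delays (d/s per hop): 0.128866, 31400 μs; sum = 31400.1 μs.
Processing at 1 router(s): 1 × 0.9 ms = 900 μs.
End-to-end = 32300 μs.

32300 μs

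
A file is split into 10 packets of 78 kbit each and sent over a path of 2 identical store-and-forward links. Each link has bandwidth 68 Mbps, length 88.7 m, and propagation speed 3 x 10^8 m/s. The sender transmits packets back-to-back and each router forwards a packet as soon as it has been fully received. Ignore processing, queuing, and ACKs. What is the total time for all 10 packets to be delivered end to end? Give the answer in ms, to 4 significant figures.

12.62 ms

Per-hop transmission t_tx = L/R = 78000/68000000 = 1.14706 ms.
Per-hop propagation t_prop = 88.7/300000000 = 0.000295667 ms.
Pipeline fill: first packet needs 2·t_tx to clear all hops; remaining 9 packets each add one t_tx.
Total = (2+10-1)·t_tx + 2·t_prop = 11·1.14706 + 2·0.000295667 = 12.62 ms.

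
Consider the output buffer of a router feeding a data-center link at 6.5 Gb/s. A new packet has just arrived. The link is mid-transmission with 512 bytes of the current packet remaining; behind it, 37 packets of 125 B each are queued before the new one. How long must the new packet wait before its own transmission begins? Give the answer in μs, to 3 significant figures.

6.32 μs

Each queued packet: L/R = 1000/6500000000 = 0.153846 μs.
37 queued → 5.69231 μs.
Plus remaining 4096 bits of current packet: 0.630154 μs.
Queuing delay = 6.32 μs.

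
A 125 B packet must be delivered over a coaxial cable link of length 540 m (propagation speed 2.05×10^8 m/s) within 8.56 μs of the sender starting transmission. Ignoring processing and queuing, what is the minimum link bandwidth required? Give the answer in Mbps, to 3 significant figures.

L = 1000 bits.
Propagation delay = 540 / 2.05e+08 = 2.63415 μs.
Transmission budget = 8.56 − 2.63415 = 5.92585 μs.
R ≥ L / t_tx = 1000 bits / 5.92585e-06 s = 169 Mbps.

169 Mbps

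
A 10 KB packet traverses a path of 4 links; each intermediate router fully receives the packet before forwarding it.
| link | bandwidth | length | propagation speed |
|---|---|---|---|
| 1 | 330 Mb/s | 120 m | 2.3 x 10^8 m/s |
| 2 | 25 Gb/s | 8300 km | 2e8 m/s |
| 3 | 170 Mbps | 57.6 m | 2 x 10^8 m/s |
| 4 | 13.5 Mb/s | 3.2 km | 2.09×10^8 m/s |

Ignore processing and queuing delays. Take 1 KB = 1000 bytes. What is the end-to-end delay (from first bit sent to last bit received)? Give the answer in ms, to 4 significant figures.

L = 80000 bits.
Transmission delays (L/R per hop): 0.242424, 0.0032, 0.470588, 5.92593 ms; sum = 6.64214 ms.
Propagation delays (d/s per hop): 0.000521739, 41.5, 0.000288, 0.015311 ms; sum = 41.5161 ms.
End-to-end = 48.16 ms.

48.16 ms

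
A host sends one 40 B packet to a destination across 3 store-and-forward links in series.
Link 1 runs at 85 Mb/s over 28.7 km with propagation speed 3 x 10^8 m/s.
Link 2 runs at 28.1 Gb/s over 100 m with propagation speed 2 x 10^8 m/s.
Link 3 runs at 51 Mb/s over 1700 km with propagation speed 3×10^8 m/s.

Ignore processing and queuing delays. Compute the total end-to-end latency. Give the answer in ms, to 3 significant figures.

L = 40 × 8 = 320 bits.
Transmission delays (L/R per hop): 0.00376471, 1.13879e-05, 0.00627451 ms; sum = 0.0100506 ms.
Propagation delays (d/s per hop): 0.0956667, 0.0005, 5.66667 ms; sum = 5.76283 ms.
End-to-end = 5.77 ms.

5.77 ms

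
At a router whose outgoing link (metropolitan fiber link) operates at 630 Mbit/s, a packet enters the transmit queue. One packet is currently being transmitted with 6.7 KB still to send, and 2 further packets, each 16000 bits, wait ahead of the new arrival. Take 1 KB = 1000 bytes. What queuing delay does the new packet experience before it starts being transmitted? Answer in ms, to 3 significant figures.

0.136 ms

Each queued packet: L/R = 16000/630000000 = 0.0253968 ms.
2 queued → 0.0507937 ms.
Plus remaining 53600 bits of current packet: 0.0850794 ms.
Queuing delay = 0.136 ms.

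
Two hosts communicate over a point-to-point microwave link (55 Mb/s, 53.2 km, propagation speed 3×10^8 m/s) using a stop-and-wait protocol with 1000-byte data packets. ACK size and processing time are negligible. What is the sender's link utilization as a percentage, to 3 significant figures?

t_tx = L/R = 8000/55000000 = 0.000145455 s.
t_prop = 53200/300000000 = 0.000177333 s; RTT = 0.000354667 s.
Cycle = t_tx + RTT = 0.000500121 s.
Utilization = t_tx / cycle = 0.000145455/0.000500121 = 29.1 %.

29.1 %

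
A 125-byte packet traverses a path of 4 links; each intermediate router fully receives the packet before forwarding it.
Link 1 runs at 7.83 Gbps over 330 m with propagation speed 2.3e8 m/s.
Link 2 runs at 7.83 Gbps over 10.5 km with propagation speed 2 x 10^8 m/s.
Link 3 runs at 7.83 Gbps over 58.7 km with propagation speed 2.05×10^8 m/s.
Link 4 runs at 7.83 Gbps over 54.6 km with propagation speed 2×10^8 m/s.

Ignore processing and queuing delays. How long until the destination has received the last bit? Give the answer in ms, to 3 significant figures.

L = 125 × 8 = 1000 bits.
Transmission delay per hop = L/R = 1000/7830000000 = 0.000127714 ms; 4 hops → 0.000510856 ms.
Propagation delays (d/s per hop): 0.00143478, 0.0525, 0.286341, 0.273 ms; sum = 0.613276 ms.
End-to-end = 0.614 ms.

0.614 ms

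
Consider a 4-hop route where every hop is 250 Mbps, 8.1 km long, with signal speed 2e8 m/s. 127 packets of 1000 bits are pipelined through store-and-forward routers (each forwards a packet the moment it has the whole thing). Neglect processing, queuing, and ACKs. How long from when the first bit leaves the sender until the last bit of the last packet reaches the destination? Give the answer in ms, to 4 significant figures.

0.6820 ms

Per-hop transmission t_tx = L/R = 1000/250000000 = 0.004 ms.
Per-hop propagation t_prop = 8100/200000000 = 0.0405 ms.
Pipeline fill: first packet needs 4·t_tx to clear all hops; remaining 126 packets each add one t_tx.
Total = (4+127-1)·t_tx + 4·t_prop = 130·0.004 + 4·0.0405 = 0.6820 ms.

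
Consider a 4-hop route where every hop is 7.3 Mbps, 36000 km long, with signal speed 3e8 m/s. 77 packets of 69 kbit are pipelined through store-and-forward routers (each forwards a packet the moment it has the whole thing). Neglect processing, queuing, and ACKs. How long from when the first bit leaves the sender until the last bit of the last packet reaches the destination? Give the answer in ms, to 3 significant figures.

1240 ms

Per-hop transmission t_tx = L/R = 69000/7300000 = 9.45205 ms.
Per-hop propagation t_prop = 36000000/300000000 = 120 ms.
Pipeline fill: first packet needs 4·t_tx to clear all hops; remaining 76 packets each add one t_tx.
Total = (4+77-1)·t_tx + 4·t_prop = 80·9.45205 + 4·120 = 1240 ms.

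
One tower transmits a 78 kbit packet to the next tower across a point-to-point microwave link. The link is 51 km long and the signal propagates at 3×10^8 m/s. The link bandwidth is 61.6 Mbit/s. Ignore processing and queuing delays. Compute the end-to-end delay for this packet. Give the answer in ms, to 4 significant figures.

L = 78000 bits.
Transmission delay = L/R = 78000 / 61600000 = 1.26623 ms.
Propagation delay = d/s = 51000 m / 300000000 m/s = 0.17 ms.
Total = 1.436 ms.

1.436 ms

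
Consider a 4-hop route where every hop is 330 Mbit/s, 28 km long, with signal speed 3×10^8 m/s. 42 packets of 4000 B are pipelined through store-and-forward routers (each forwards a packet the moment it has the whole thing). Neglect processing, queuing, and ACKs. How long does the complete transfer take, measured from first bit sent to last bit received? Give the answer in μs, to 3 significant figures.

Per-hop transmission t_tx = L/R = 32000/330000000 = 96.9697 μs.
Per-hop propagation t_prop = 28000/300000000 = 93.3333 μs.
Pipeline fill: first packet needs 4·t_tx to clear all hops; remaining 41 packets each add one t_tx.
Total = (4+42-1)·t_tx + 4·t_prop = 45·96.9697 + 4·93.3333 = 4740 μs.

4740 μs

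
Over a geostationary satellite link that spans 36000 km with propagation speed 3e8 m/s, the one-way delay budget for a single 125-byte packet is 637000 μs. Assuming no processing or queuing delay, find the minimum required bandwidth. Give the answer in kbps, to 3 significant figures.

1.93 kbps

L = 1000 bits.
Propagation delay = 36000000 / 300000000 = 120000 μs.
Transmission budget = 637000 − 120000 = 517000 μs.
R ≥ L / t_tx = 1000 bits / 0.517 s = 1.93 kbps.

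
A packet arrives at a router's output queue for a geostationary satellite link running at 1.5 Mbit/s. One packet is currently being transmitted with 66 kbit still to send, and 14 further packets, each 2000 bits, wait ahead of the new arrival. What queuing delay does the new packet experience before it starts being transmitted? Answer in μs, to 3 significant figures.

Each queued packet: L/R = 2000/1500000 = 1333.33 μs.
14 queued → 18666.7 μs.
Plus remaining 66000 bits of current packet: 44000 μs.
Queuing delay = 62700 μs.

62700 μs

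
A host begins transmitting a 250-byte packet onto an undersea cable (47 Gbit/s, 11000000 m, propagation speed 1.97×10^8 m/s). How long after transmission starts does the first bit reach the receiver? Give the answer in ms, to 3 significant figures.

55.8 ms

First bit experiences only propagation delay: d/s = 11000000/197000000 = 55.8 ms.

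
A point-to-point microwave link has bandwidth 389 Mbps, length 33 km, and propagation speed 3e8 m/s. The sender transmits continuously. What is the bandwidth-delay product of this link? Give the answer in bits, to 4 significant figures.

42790 bits

Propagation delay = 33000 / 300000000 = 0.00011 s.
BDP = R × t_prop = 389000000 × 0.00011 = 42790 bits.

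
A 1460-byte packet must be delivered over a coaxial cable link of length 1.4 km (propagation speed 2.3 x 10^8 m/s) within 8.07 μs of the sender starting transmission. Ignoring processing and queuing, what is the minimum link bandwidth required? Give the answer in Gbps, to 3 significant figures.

5.89 Gbps

L = 11680 bits.
Propagation delay = 1400 / 2.3e+08 = 6.08696 μs.
Transmission budget = 8.07 − 6.08696 = 1.98304 μs.
R ≥ L / t_tx = 11680 bits / 1.98304e-06 s = 5.89 Gbps.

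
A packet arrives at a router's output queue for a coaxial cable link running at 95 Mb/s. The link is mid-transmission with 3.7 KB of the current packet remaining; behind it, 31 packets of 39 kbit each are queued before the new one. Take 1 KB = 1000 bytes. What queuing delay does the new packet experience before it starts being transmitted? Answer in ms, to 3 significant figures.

13.0 ms

Each queued packet: L/R = 39000/95000000 = 0.410526 ms.
31 queued → 12.7263 ms.
Plus remaining 29600 bits of current packet: 0.311579 ms.
Queuing delay = 13.0 ms.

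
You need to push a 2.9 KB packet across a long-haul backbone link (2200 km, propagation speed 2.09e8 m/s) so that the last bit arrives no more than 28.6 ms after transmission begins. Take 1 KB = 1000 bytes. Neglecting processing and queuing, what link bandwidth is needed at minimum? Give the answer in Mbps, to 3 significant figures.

L = 23200 bits.
Propagation delay = 2200000 / 209000000 = 10.5263 ms.
Transmission budget = 28.6 − 10.5263 = 18.0737 ms.
R ≥ L / t_tx = 23200 bits / 0.0180737 s = 1.28 Mbps.

1.28 Mbps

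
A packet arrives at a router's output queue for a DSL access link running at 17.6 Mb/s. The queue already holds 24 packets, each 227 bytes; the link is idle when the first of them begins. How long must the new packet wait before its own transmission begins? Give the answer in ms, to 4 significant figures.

2.476 ms

Each queued packet: L/R = 1816/17600000 = 0.103182 ms.
24 queued → 2.47636 ms.
Queuing delay = 2.476 ms.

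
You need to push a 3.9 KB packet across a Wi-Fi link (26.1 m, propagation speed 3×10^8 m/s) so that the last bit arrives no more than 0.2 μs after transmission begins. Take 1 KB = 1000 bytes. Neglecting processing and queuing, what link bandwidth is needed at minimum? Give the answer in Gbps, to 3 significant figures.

L = 31200 bits.
Propagation delay = 26.1 / 300000000 = 0.087 μs.
Transmission budget = 0.2 − 0.087 = 0.113 μs.
R ≥ L / t_tx = 31200 bits / 1.13e-07 s = 276 Gbps.

276 Gbps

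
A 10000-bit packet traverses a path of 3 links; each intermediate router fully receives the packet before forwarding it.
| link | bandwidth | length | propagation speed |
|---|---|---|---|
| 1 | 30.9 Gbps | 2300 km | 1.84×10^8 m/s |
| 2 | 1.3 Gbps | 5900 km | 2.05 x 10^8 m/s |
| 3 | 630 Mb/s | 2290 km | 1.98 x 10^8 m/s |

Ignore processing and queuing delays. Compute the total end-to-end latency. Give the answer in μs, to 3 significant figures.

Transmission delays (L/R per hop): 0.323625, 7.69231, 15.873 μs; sum = 23.8889 μs.
Propagation delays (d/s per hop): 12500, 28780.5, 11565.7 μs; sum = 52846.1 μs.
End-to-end = 52900 μs.

52900 μs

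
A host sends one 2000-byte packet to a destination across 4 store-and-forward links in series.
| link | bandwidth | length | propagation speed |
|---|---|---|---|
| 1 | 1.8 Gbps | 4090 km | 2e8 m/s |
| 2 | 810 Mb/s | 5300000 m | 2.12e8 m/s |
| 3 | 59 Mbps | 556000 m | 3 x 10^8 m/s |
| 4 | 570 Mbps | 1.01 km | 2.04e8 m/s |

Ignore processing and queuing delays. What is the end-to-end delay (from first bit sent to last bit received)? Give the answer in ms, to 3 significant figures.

L = 2000 × 8 = 16000 bits.
Transmission delays (L/R per hop): 0.00888889, 0.0197531, 0.271186, 0.0280702 ms; sum = 0.327899 ms.
Propagation delays (d/s per hop): 20.45, 25, 1.85333, 0.00495098 ms; sum = 47.3083 ms.
End-to-end = 47.6 ms.

47.6 ms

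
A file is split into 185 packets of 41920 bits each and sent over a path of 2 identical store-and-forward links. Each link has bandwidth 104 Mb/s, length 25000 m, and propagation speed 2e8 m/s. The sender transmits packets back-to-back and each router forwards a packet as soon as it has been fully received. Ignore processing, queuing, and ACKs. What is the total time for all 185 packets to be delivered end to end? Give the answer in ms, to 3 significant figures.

75.2 ms

Per-hop transmission t_tx = L/R = 41920/104000000 = 0.403077 ms.
Per-hop propagation t_prop = 25000/200000000 = 0.125 ms.
Pipeline fill: first packet needs 2·t_tx to clear all hops; remaining 184 packets each add one t_tx.
Total = (2+185-1)·t_tx + 2·t_prop = 186·0.403077 + 2·0.125 = 75.2 ms.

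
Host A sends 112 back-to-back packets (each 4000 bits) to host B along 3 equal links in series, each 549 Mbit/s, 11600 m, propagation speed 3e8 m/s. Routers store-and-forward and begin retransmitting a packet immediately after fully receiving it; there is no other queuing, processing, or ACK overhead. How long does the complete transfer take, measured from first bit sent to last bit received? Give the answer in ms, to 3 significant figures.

Per-hop transmission t_tx = L/R = 4000/549000000 = 0.00728597 ms.
Per-hop propagation t_prop = 11600/300000000 = 0.0386667 ms.
Pipeline fill: first packet needs 3·t_tx to clear all hops; remaining 111 packets each add one t_tx.
Total = (3+112-1)·t_tx + 3·t_prop = 114·0.00728597 + 3·0.0386667 = 0.947 ms.

0.947 ms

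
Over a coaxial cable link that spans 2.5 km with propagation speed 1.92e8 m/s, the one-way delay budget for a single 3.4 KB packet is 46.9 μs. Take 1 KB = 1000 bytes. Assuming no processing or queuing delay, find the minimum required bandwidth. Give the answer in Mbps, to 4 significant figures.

802.9 Mbps

L = 27200 bits.
Propagation delay = 2500 / 192000000 = 13.0208 μs.
Transmission budget = 46.9 − 13.0208 = 33.8792 μs.
R ≥ L / t_tx = 27200 bits / 3.38792e-05 s = 802.9 Mbps.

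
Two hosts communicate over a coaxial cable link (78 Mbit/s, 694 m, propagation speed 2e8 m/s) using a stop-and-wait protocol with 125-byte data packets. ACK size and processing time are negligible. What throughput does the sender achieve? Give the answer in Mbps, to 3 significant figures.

t_tx = L/R = 1000/78000000 = 1.28205e-05 s.
t_prop = 694/200000000 = 3.47e-06 s; RTT = 6.94e-06 s.
Cycle = t_tx + RTT = 1.97605e-05 s.
Throughput = L / cycle = 1000 / 1.97605e-05 = 50.6 Mbps.

50.6 Mbps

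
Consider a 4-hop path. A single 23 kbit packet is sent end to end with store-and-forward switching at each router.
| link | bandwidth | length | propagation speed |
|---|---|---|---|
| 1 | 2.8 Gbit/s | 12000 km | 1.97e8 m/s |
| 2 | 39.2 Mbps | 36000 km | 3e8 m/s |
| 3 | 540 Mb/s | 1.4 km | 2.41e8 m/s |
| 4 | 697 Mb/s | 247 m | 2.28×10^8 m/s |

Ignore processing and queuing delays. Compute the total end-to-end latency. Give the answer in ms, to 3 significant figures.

182 ms

L = 23000 bits.
Transmission delays (L/R per hop): 0.00821429, 0.586735, 0.0425926, 0.0329986 ms; sum = 0.67054 ms.
Propagation delays (d/s per hop): 60.9137, 120, 0.00580913, 0.00108333 ms; sum = 180.921 ms.
End-to-end = 182 ms.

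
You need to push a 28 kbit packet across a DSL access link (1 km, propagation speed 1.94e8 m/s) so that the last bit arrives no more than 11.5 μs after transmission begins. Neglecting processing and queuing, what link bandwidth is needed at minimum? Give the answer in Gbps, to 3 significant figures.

Propagation delay = 1000 / 194000000 = 5.15464 μs.
Transmission budget = 11.5 − 5.15464 = 6.34536 μs.
R ≥ L / t_tx = 28000 bits / 6.34536e-06 s = 4.41 Gbps.

4.41 Gbps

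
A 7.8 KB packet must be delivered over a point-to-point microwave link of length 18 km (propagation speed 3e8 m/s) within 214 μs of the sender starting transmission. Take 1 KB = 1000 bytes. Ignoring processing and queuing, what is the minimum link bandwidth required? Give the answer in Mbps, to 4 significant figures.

L = 62400 bits.
Propagation delay = 18000 / 300000000 = 60 μs.
Transmission budget = 214 − 60 = 154 μs.
R ≥ L / t_tx = 62400 bits / 0.000154 s = 405.2 Mbps.

405.2 Mbps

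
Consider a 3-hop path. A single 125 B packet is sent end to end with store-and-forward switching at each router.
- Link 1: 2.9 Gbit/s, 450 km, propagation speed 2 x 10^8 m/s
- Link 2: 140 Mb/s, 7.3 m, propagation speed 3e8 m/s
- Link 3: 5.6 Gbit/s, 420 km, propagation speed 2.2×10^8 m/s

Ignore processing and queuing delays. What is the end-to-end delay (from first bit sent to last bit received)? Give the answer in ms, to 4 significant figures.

4.167 ms

L = 125 × 8 = 1000 bits.
Transmission delays (L/R per hop): 0.000344828, 0.00714286, 0.000178571 ms; sum = 0.00766626 ms.
Propagation delays (d/s per hop): 2.25, 2.43333e-05, 1.90909 ms; sum = 4.15912 ms.
End-to-end = 4.167 ms.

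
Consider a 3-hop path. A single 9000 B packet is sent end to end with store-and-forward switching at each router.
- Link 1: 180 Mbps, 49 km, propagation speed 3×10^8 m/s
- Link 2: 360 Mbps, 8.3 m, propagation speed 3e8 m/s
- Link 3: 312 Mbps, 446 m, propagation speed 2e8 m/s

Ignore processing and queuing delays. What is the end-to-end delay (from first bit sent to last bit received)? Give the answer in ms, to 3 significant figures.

0.996 ms

L = 9000 × 8 = 72000 bits.
Transmission delays (L/R per hop): 0.4, 0.2, 0.230769 ms; sum = 0.830769 ms.
Propagation delays (d/s per hop): 0.163333, 2.76667e-05, 0.00223 ms; sum = 0.165591 ms.
End-to-end = 0.996 ms.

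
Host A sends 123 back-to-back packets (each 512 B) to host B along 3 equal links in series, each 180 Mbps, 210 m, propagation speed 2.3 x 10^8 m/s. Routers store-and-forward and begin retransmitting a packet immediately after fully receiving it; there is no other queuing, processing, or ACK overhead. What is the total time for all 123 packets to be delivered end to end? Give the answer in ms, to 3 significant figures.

Per-hop transmission t_tx = L/R = 4096/180000000 = 0.0227556 ms.
Per-hop propagation t_prop = 210/2.3e+08 = 0.000913043 ms.
Pipeline fill: first packet needs 3·t_tx to clear all hops; remaining 122 packets each add one t_tx.
Total = (3+123-1)·t_tx + 3·t_prop = 125·0.0227556 + 3·0.000913043 = 2.85 ms.

2.85 ms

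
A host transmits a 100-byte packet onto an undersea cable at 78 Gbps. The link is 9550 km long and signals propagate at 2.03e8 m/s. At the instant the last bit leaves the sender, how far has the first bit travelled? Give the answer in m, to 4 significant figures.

t_tx = L/R = 800/78000000000 = 1.02564e-08 s.
Distance = s × t_tx = 2.03e+08 × 1.02564e-08 = 2.082 m.

2.082 m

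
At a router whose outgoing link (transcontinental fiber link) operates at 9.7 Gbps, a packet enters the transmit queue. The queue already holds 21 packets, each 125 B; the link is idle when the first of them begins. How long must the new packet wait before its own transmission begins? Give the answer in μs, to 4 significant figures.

Each queued packet: L/R = 1000/9700000000 = 0.103093 μs.
21 queued → 2.16495 μs.
Queuing delay = 2.165 μs.

2.165 μs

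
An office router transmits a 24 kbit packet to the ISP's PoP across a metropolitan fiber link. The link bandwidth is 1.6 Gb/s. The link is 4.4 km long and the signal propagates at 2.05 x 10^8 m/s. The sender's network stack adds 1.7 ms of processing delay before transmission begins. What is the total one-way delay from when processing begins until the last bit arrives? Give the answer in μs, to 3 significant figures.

1740 μs

L = 24000 bits.
Transmission delay = L/R = 24000 / 1600000000 = 15 μs.
Propagation delay = d/s = 4400 m / 2.05e+08 m/s = 21.4634 μs.
Plus processing delay 1.7 ms = 1700 μs.
Total = 1740 μs.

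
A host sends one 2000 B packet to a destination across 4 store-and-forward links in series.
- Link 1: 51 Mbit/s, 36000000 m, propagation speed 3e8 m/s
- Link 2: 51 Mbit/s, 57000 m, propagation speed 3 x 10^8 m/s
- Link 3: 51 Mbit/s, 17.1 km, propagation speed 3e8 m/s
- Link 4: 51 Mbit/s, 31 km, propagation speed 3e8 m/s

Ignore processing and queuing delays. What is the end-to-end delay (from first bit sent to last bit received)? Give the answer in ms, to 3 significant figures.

122 ms

L = 2000 × 8 = 16000 bits.
Transmission delay per hop = L/R = 16000/51000000 = 0.313725 ms; 4 hops → 1.2549 ms.
Propagation delays (d/s per hop): 120, 0.19, 0.057, 0.103333 ms; sum = 120.35 ms.
End-to-end = 122 ms.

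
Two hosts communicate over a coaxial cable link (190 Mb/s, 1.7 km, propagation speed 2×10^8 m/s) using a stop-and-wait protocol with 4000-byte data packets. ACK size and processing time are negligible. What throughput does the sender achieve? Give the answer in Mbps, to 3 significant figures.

173 Mbps

t_tx = L/R = 32000/190000000 = 0.000168421 s.
t_prop = 1700/200000000 = 8.5e-06 s; RTT = 1.7e-05 s.
Cycle = t_tx + RTT = 0.000185421 s.
Throughput = L / cycle = 32000 / 0.000185421 = 173 Mbps.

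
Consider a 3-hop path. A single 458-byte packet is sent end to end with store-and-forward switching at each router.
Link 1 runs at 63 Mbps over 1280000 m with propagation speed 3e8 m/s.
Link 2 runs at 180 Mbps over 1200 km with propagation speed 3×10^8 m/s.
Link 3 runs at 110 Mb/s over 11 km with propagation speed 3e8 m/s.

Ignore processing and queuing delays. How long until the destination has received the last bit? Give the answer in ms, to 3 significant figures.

8.42 ms

L = 458 × 8 = 3664 bits.
Transmission delays (L/R per hop): 0.0581587, 0.0203556, 0.0333091 ms; sum = 0.111823 ms.
Propagation delays (d/s per hop): 4.26667, 4, 0.0366667 ms; sum = 8.30333 ms.
End-to-end = 8.42 ms.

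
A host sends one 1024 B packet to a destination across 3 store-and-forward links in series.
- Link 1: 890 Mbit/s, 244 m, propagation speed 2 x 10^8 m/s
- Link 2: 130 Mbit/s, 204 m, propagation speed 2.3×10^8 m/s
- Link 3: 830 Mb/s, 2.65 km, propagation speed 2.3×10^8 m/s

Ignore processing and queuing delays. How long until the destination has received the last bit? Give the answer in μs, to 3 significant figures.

95.7 μs

L = 1024 × 8 = 8192 bits.
Transmission delays (L/R per hop): 9.20449, 63.0154, 9.86988 μs; sum = 82.0898 μs.
Propagation delays (d/s per hop): 1.22, 0.886957, 11.5217 μs; sum = 13.6287 μs.
End-to-end = 95.7 μs.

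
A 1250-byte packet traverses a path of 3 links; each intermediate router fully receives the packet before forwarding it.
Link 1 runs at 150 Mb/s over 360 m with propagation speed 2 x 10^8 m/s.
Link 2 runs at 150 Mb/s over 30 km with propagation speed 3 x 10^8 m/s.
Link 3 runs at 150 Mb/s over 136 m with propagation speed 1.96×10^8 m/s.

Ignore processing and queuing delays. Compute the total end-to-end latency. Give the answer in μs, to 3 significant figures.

L = 1250 × 8 = 10000 bits.
Transmission delay per hop = L/R = 10000/150000000 = 66.6667 μs; 3 hops → 200 μs.
Propagation delays (d/s per hop): 1.8, 100, 0.693878 μs; sum = 102.494 μs.
End-to-end = 302 μs.

302 μs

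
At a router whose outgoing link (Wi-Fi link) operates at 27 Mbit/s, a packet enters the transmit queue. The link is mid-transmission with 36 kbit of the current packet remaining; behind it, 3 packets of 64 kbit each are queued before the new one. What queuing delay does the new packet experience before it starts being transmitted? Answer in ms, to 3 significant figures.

8.44 ms

Each queued packet: L/R = 64000/27000000 = 2.37037 ms.
3 queued → 7.11111 ms.
Plus remaining 36000 bits of current packet: 1.33333 ms.
Queuing delay = 8.44 ms.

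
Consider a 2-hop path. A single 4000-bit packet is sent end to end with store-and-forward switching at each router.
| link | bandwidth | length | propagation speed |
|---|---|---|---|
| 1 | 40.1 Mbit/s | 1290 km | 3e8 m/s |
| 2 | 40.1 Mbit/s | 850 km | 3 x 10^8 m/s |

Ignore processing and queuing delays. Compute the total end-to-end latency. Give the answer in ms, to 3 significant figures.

Transmission delay per hop = L/R = 4000/40100000 = 0.0997506 ms; 2 hops → 0.199501 ms.
Propagation delays (d/s per hop): 4.3, 2.83333 ms; sum = 7.13333 ms.
End-to-end = 7.33 ms.

7.33 ms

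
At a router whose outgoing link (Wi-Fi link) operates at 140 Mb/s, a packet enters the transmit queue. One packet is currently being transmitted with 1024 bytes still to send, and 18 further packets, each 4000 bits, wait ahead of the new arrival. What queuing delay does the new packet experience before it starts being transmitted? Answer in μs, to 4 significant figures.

Each queued packet: L/R = 4000/140000000 = 28.5714 μs.
18 queued → 514.286 μs.
Plus remaining 8192 bits of current packet: 58.5143 μs.
Queuing delay = 572.8 μs.

572.8 μs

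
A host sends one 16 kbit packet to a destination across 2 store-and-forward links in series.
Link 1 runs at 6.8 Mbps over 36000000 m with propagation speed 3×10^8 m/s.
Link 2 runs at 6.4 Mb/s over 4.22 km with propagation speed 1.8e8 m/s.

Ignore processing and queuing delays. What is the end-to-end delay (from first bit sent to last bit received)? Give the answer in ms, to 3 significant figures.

125 ms

L = 16000 bits.
Transmission delays (L/R per hop): 2.35294, 2.5 ms; sum = 4.85294 ms.
Propagation delays (d/s per hop): 120, 0.0234444 ms; sum = 120.023 ms.
End-to-end = 125 ms.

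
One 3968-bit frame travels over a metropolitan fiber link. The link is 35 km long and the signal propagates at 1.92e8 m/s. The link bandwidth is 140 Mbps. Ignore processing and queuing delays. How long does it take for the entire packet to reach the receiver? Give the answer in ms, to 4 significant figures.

Transmission delay = L/R = 3968 / 140000000 = 0.0283429 ms.
Propagation delay = d/s = 35000 m / 192000000 m/s = 0.182292 ms.
Total = 0.2106 ms.

0.2106 ms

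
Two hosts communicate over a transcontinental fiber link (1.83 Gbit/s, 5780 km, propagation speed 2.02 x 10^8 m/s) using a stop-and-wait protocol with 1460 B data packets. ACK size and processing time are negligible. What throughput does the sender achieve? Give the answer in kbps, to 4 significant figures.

204.1 kbps

t_tx = L/R = 11680/1830000000 = 6.38251e-06 s.
t_prop = 5780000/202000000 = 0.0286139 s; RTT = 0.0572277 s.
Cycle = t_tx + RTT = 0.0572341 s.
Throughput = L / cycle = 11680 / 0.0572341 = 204.1 kbps.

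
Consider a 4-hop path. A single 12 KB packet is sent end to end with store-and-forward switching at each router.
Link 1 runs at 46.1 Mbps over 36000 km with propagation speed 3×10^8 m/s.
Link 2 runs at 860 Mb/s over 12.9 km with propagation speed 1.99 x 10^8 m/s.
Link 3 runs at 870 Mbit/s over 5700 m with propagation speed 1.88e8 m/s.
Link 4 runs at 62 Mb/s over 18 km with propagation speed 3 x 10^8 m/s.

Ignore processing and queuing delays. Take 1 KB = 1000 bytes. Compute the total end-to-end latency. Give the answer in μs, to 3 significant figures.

124000 μs

L = 96000 bits.
Transmission delays (L/R per hop): 2082.43, 111.628, 110.345, 1548.39 μs; sum = 3852.79 μs.
Propagation delays (d/s per hop): 120000, 64.8241, 30.3191, 60 μs; sum = 120155 μs.
End-to-end = 124000 μs.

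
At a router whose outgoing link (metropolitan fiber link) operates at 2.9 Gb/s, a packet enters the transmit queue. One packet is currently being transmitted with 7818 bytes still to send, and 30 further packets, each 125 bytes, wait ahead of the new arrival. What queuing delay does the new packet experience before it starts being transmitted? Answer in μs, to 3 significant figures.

31.9 μs

Each queued packet: L/R = 1000/2900000000 = 0.344828 μs.
30 queued → 10.3448 μs.
Plus remaining 62544 bits of current packet: 21.5669 μs.
Queuing delay = 31.9 μs.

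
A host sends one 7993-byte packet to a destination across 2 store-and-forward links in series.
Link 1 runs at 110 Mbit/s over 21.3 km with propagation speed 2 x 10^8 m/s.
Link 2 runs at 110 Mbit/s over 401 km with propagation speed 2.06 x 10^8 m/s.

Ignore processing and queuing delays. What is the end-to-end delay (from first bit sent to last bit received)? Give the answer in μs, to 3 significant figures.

L = 7993 × 8 = 63944 bits.
Transmission delay per hop = L/R = 63944/110000000 = 581.309 μs; 2 hops → 1162.62 μs.
Propagation delays (d/s per hop): 106.5, 1946.6 μs; sum = 2053.1 μs.
End-to-end = 3220 μs.

3220 μs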